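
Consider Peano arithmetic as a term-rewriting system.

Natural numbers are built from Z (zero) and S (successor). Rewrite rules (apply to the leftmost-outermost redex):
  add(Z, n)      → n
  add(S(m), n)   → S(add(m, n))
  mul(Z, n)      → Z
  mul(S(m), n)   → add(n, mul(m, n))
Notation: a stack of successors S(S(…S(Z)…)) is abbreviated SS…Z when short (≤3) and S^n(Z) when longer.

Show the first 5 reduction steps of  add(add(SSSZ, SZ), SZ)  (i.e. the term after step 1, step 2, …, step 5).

Answer: after 5 steps: S(S(add(S(add(Z, SZ)), SZ)))

Working:
  start: add(add(SSSZ, SZ), SZ)
  →1  add(S(add(SSZ, SZ)), SZ)
  →2  S(add(add(SSZ, SZ), SZ))
  →3  S(add(S(add(SZ, SZ)), SZ))
  →4  S(S(add(add(SZ, SZ), SZ)))
  →5  S(S(add(S(add(Z, SZ)), SZ)))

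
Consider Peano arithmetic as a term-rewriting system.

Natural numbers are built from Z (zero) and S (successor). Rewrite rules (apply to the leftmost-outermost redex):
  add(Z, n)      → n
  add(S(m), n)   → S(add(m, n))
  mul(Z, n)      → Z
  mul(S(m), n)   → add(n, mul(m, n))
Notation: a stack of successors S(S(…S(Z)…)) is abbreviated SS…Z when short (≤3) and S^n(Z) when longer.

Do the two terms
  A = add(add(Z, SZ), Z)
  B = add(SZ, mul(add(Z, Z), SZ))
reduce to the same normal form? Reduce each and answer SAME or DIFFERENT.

Term A:
  start: add(add(Z, SZ), Z)
  →1  add(SZ, Z)
  →2  S(add(Z, Z))
  →3  SZ

Term B:
  start: add(SZ, mul(add(Z, Z), SZ))
  →1  S(add(Z, mul(add(Z, Z), SZ)))
  →2  S(mul(add(Z, Z), SZ))
  →3  S(mul(Z, SZ))
  →4  SZ

Answer: SAME — A ⇓ SZ, B ⇓ SZ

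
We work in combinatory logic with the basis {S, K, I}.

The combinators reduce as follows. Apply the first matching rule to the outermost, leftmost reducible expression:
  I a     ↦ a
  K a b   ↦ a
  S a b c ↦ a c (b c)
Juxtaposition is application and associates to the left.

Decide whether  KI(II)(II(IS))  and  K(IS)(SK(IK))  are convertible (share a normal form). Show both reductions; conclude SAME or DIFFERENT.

Answer: SAME — A ⇓ S, B ⇓ S

Reduction:
Term A:
  start: KI(II)(II(IS))
  →1  I(II(IS))
  →2  II(IS)
  →3  I(IS)
  →4  IS
  →5  S

Term B:
  start: K(IS)(SK(IK))
  →1  IS
  →2  S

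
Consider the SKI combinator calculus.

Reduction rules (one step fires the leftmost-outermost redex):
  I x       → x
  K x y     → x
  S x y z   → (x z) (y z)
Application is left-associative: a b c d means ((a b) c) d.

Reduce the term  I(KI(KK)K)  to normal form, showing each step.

  start: I(KI(KK)K)
  [1] KI(KK)K
  [2] IK
  [3] K

Answer: normal form = K  (in 3 steps)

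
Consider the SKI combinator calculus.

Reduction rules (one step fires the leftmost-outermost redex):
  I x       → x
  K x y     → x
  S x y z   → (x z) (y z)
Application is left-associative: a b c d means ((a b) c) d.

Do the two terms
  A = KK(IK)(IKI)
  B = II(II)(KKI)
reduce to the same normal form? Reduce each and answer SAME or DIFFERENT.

Answer: DIFFERENT — A ⇓ K(KI), B ⇓ K

Reduction:
Term A:
  start: KK(IK)(IKI)
  [1] K(IKI)
  [2] K(KI)

Term B:
  start: II(II)(KKI)
  [1] I(II)(KKI)
  [2] II(KKI)
  [3] I(KKI)
  [4] KKI
  [5] K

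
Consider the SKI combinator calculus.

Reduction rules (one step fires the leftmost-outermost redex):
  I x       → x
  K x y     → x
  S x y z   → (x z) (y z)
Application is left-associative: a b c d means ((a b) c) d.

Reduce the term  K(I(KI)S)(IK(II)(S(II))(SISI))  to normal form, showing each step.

  start: K(I(KI)S)(IK(II)(S(II))(SISI))
  step 1: I(KI)S
  step 2: KIS
  step 3: I

Answer: normal form = I  (in 3 steps)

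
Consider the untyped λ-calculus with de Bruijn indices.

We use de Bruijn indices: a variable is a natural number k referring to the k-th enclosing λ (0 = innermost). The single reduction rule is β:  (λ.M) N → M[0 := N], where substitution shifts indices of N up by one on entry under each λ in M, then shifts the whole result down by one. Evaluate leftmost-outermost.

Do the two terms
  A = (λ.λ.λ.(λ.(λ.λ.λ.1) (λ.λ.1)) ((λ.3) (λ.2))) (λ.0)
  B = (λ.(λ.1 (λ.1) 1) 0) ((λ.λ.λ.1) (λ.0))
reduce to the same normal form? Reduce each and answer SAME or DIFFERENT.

Answer: DIFFERENT — A ⇓ λ.λ.λ.λ.1, B ⇓ λ.λ.λ.1

Derivation:
Term A:
  start: (λ.λ.λ.(λ.(λ.λ.λ.1) (λ.λ.1)) ((λ.3) (λ.2))) (λ.0)
  →1  λ.λ.(λ.(λ.λ.λ.1) (λ.λ.1)) ((λ.λ.0) (λ.2))
  →2  λ.λ.(λ.λ.λ.1) (λ.λ.1)
  →3  λ.λ.λ.λ.1

Term B:
  start: (λ.(λ.1 (λ.1) 1) 0) ((λ.λ.λ.1) (λ.0))
  →1  (λ.(λ.λ.λ.1) (λ.0) (λ.1) ((λ.λ.λ.1) (λ.0))) ((λ.λ.λ.1) (λ.0))
  →2  (λ.λ.λ.1) (λ.0) (λ.(λ.λ.λ.1) (λ.0)) ((λ.λ.λ.1) (λ.0))
  →3  (λ.λ.1) (λ.(λ.λ.λ.1) (λ.0)) ((λ.λ.λ.1) (λ.0))
  →4  (λ.λ.(λ.λ.λ.1) (λ.0)) ((λ.λ.λ.1) (λ.0))
  →5  λ.(λ.λ.λ.1) (λ.0)
  →6  λ.λ.λ.1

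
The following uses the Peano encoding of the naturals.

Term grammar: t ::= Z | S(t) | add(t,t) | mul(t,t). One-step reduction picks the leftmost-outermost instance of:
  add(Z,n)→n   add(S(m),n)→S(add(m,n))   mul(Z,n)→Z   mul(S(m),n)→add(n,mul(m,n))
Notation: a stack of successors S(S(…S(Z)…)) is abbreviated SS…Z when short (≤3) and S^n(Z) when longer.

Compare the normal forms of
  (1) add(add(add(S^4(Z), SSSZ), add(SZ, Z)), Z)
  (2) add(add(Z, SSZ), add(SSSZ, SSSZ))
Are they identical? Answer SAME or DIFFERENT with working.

Term A:
  start: add(add(add(S^4(Z), SSSZ), add(SZ, Z)), Z)
  [1] add(add(S(add(SSSZ, SSSZ)), add(SZ, Z)), Z)
  [2] add(S(add(add(SSSZ, SSSZ), add(SZ, Z))), Z)
  [3] S(add(add(add(SSSZ, SSSZ), add(SZ, Z)), Z))
  [4] S(add(add(S(add(SSZ, SSSZ)), add(SZ, Z)), Z))
  [5] S(add(S(add(add(SSZ, SSSZ), add(SZ, Z))), Z))
  [6] S(S(add(add(add(SSZ, SSSZ), add(SZ, Z)), Z)))
  [7] S(S(add(add(S(add(SZ, SSSZ)), add(SZ, Z)), Z)))
  [8] S(S(add(S(add(add(SZ, SSSZ), add(SZ, Z))), Z)))
  [9] S(S(S(add(add(add(SZ, SSSZ), add(SZ, Z)), Z))))
  [10] S(S(S(add(add(S(add(Z, SSSZ)), add(SZ, Z)), Z))))
  [11] S(S(S(add(S(add(add(Z, SSSZ), add(SZ, Z))), Z))))
  [12] S(S(S(S(add(add(add(Z, SSSZ), add(SZ, Z)), Z)))))
  [13] S(S(S(S(add(add(SSSZ, add(SZ, Z)), Z)))))
  [14] S(S(S(S(add(S(add(SSZ, add(SZ, Z))), Z)))))
  [15] S(S(S(S(S(add(add(SSZ, add(SZ, Z)), Z))))))
  [16] S(S(S(S(S(add(S(add(SZ, add(SZ, Z))), Z))))))
  [17] S(S(S(S(S(S(add(add(SZ, add(SZ, Z)), Z)))))))
  [18] S(S(S(S(S(S(add(S(add(Z, add(SZ, Z))), Z)))))))
  [19] S(S(S(S(S(S(S(add(add(Z, add(SZ, Z)), Z))))))))
  [20] S(S(S(S(S(S(S(add(add(SZ, Z), Z))))))))
  [21] S(S(S(S(S(S(S(add(S(add(Z, Z)), Z))))))))
  [22] S(S(S(S(S(S(S(S(add(add(Z, Z), Z)))))))))
  [23] S(S(S(S(S(S(S(S(add(Z, Z)))))))))
  [24] S^8(Z)

Term B:
  start: add(add(Z, SSZ), add(SSSZ, SSSZ))
  [1] add(SSZ, add(SSSZ, SSSZ))
  [2] S(add(SZ, add(SSSZ, SSSZ)))
  [3] S(S(add(Z, add(SSSZ, SSSZ))))
  [4] S(S(add(SSSZ, SSSZ)))
  [5] S(S(S(add(SSZ, SSSZ))))
  [6] S(S(S(S(add(SZ, SSSZ)))))
  [7] S(S(S(S(S(add(Z, SSSZ))))))
  [8] S^8(Z)

Answer: SAME — A ⇓ S^8(Z), B ⇓ S^8(Z)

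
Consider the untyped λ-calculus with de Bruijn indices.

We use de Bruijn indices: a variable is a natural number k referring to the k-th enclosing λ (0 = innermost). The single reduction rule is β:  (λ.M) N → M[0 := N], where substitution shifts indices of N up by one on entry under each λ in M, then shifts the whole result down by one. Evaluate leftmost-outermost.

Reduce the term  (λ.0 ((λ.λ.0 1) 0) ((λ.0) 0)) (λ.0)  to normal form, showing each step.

  start: (λ.0 ((λ.λ.0 1) 0) ((λ.0) 0)) (λ.0)
  →1  (λ.0) ((λ.λ.0 1) (λ.0)) ((λ.0) (λ.0))
  →2  (λ.λ.0 1) (λ.0) ((λ.0) (λ.0))
  →3  (λ.0 (λ.0)) ((λ.0) (λ.0))
  →4  (λ.0) (λ.0) (λ.0)
  →5  (λ.0) (λ.0)
  →6  λ.0

Answer: normal form = λ.0  (in 6 steps)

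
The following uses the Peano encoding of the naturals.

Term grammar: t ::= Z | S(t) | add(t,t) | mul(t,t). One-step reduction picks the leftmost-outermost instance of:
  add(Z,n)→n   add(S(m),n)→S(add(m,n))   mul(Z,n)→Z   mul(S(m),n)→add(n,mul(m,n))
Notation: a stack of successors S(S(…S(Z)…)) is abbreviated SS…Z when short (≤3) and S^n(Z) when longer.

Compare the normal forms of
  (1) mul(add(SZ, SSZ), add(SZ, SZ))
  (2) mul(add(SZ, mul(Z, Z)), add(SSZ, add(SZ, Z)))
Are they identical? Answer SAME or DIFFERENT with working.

Term A:
  start: mul(add(SZ, SSZ), add(SZ, SZ))
  step 1: mul(S(add(Z, SSZ)), add(SZ, SZ))
  step 2: add(add(SZ, SZ), mul(add(Z, SSZ), add(SZ, SZ)))
  step 3: add(S(add(Z, SZ)), mul(add(Z, SSZ), add(SZ, SZ)))
  step 4: S(add(add(Z, SZ), mul(add(Z, SSZ), add(SZ, SZ))))
  step 5: S(add(SZ, mul(add(Z, SSZ), add(SZ, SZ))))
  step 6: S(S(add(Z, mul(add(Z, SSZ), add(SZ, SZ)))))
  step 7: S(S(mul(add(Z, SSZ), add(SZ, SZ))))
  step 8: S(S(mul(SSZ, add(SZ, SZ))))
  step 9: S(S(add(add(SZ, SZ), mul(SZ, add(SZ, SZ)))))
  step 10: S(S(add(S(add(Z, SZ)), mul(SZ, add(SZ, SZ)))))
  step 11: S(S(S(add(add(Z, SZ), mul(SZ, add(SZ, SZ))))))
  step 12: S(S(S(add(SZ, mul(SZ, add(SZ, SZ))))))
  step 13: S(S(S(S(add(Z, mul(SZ, add(SZ, SZ)))))))
  step 14: S(S(S(S(mul(SZ, add(SZ, SZ))))))
  step 15: S(S(S(S(add(add(SZ, SZ), mul(Z, add(SZ, SZ)))))))
  step 16: S(S(S(S(add(S(add(Z, SZ)), mul(Z, add(SZ, SZ)))))))
  step 17: S(S(S(S(S(add(add(Z, SZ), mul(Z, add(SZ, SZ))))))))
  step 18: S(S(S(S(S(add(SZ, mul(Z, add(SZ, SZ))))))))
  step 19: S(S(S(S(S(S(add(Z, mul(Z, add(SZ, SZ)))))))))
  step 20: S(S(S(S(S(S(mul(Z, add(SZ, SZ))))))))
  step 21: S^6(Z)

Term B:
  start: mul(add(SZ, mul(Z, Z)), add(SSZ, add(SZ, Z)))
  step 1: mul(S(add(Z, mul(Z, Z))), add(SSZ, add(SZ, Z)))
  step 2: add(add(SSZ, add(SZ, Z)), mul(add(Z, mul(Z, Z)), add(SSZ, add(SZ, Z))))
  step 3: add(S(add(SZ, add(SZ, Z))), mul(add(Z, mul(Z, Z)), add(SSZ, add(SZ, Z))))
  step 4: S(add(add(SZ, add(SZ, Z)), mul(add(Z, mul(Z, Z)), add(SSZ, add(SZ, Z)))))
  step 5: S(add(S(add(Z, add(SZ, Z))), mul(add(Z, mul(Z, Z)), add(SSZ, add(SZ, Z)))))
  step 6: S(S(add(add(Z, add(SZ, Z)), mul(add(Z, mul(Z, Z)), add(SSZ, add(SZ, Z))))))
  step 7: S(S(add(add(SZ, Z), mul(add(Z, mul(Z, Z)), add(SSZ, add(SZ, Z))))))
  step 8: S(S(add(S(add(Z, Z)), mul(add(Z, mul(Z, Z)), add(SSZ, add(SZ, Z))))))
  step 9: S(S(S(add(add(Z, Z), mul(add(Z, mul(Z, Z)), add(SSZ, add(SZ, Z)))))))
  step 10: S(S(S(add(Z, mul(add(Z, mul(Z, Z)), add(SSZ, add(SZ, Z)))))))
  step 11: S(S(S(mul(add(Z, mul(Z, Z)), add(SSZ, add(SZ, Z))))))
  step 12: S(S(S(mul(mul(Z, Z), add(SSZ, add(SZ, Z))))))
  step 13: S(S(S(mul(Z, add(SSZ, add(SZ, Z))))))
  step 14: SSSZ

Answer: DIFFERENT — A ⇓ S^6(Z), B ⇓ SSSZ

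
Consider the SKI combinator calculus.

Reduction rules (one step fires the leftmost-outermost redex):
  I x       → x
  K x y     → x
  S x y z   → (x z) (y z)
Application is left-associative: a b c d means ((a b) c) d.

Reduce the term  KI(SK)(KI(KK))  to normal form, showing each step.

Answer: normal form = I  (in 3 steps)

Derivation:
  start: KI(SK)(KI(KK))
  →1  I(KI(KK))
  →2  KI(KK)
  →3  I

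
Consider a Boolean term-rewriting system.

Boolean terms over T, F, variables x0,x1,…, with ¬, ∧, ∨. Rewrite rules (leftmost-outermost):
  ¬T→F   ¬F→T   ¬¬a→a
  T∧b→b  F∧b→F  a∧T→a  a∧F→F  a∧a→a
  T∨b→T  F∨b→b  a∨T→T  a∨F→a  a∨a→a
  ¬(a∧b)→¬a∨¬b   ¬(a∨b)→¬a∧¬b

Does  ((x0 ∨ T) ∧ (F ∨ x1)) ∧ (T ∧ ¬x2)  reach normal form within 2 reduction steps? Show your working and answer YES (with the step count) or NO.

Answer: NO — after 2 steps the term is (F ∨ x1) ∧ (T ∧ ¬x2), not yet normal

Reduction:
  start: ((x0 ∨ T) ∧ (F ∨ x1)) ∧ (T ∧ ¬x2)
  →1  (T ∧ (F ∨ x1)) ∧ (T ∧ ¬x2)
  →2  (F ∨ x1) ∧ (T ∧ ¬x2)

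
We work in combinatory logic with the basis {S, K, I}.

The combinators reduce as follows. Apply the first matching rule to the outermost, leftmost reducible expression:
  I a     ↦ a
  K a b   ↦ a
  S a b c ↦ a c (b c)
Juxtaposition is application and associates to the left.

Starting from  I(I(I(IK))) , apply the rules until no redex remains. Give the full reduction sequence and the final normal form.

  start: I(I(I(IK)))
  step 1: I(I(IK))
  step 2: I(IK)
  step 3: IK
  step 4: K

Answer: normal form = K  (in 4 steps)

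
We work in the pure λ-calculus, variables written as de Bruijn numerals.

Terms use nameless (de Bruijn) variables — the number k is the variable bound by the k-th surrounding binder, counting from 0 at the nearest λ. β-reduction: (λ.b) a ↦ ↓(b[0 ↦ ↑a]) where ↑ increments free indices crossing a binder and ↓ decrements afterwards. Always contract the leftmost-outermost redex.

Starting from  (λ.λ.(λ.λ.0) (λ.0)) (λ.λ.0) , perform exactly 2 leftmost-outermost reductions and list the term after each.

Answer: after 2 steps: λ.λ.0

Derivation:
  start: (λ.λ.(λ.λ.0) (λ.0)) (λ.λ.0)
  step 1: λ.(λ.λ.0) (λ.0)
  step 2: λ.λ.0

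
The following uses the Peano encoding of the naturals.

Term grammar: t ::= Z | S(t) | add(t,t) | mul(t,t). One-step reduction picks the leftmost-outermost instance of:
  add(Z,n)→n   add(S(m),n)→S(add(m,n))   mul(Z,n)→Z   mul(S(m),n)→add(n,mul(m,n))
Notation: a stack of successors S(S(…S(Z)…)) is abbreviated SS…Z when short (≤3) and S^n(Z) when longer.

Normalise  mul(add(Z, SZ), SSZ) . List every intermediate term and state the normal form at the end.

  start: mul(add(Z, SZ), SSZ)
  →1  mul(SZ, SSZ)
  →2  add(SSZ, mul(Z, SSZ))
  →3  S(add(SZ, mul(Z, SSZ)))
  →4  S(S(add(Z, mul(Z, SSZ))))
  →5  S(S(mul(Z, SSZ)))
  →6  SSZ

Answer: normal form = SSZ  (in 6 steps)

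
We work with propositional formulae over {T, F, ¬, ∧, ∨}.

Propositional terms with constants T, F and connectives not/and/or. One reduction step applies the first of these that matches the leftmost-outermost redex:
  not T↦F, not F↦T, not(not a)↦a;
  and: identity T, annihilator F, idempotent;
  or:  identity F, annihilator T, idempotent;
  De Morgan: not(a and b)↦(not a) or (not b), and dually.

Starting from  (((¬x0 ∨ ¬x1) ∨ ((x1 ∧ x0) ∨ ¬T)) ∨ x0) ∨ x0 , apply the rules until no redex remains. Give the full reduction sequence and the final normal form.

  start: (((¬x0 ∨ ¬x1) ∨ ((x1 ∧ x0) ∨ ¬T)) ∨ x0) ∨ x0
  [1] (((¬x0 ∨ ¬x1) ∨ ((x1 ∧ x0) ∨ F)) ∨ x0) ∨ x0
  [2] (((¬x0 ∨ ¬x1) ∨ (x1 ∧ x0)) ∨ x0) ∨ x0

Answer: normal form = (((¬x0 ∨ ¬x1) ∨ (x1 ∧ x0)) ∨ x0) ∨ x0  (in 2 steps)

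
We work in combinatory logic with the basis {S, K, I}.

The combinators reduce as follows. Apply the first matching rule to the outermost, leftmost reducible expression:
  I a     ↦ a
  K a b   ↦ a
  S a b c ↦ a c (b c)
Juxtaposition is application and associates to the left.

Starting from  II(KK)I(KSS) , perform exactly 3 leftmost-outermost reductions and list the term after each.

  start: II(KK)I(KSS)
  →1  I(KK)I(KSS)
  →2  KKI(KSS)
  →3  K(KSS)

Answer: after 3 steps: K(KSS)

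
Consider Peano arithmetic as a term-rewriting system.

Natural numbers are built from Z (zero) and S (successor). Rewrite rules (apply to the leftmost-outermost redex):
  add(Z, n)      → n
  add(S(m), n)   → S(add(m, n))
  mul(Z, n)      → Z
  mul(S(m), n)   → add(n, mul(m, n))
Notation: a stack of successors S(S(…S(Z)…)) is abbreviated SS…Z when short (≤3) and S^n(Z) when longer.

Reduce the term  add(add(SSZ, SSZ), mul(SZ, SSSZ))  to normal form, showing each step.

Answer: normal form = S^7(Z)  (in 14 steps)

Derivation:
  start: add(add(SSZ, SSZ), mul(SZ, SSSZ))
  →1  add(S(add(SZ, SSZ)), mul(SZ, SSSZ))
  →2  S(add(add(SZ, SSZ), mul(SZ, SSSZ)))
  →3  S(add(S(add(Z, SSZ)), mul(SZ, SSSZ)))
  →4  S(S(add(add(Z, SSZ), mul(SZ, SSSZ))))
  →5  S(S(add(SSZ, mul(SZ, SSSZ))))
  →6  S(S(S(add(SZ, mul(SZ, SSSZ)))))
  →7  S(S(S(S(add(Z, mul(SZ, SSSZ))))))
  →8  S(S(S(S(mul(SZ, SSSZ)))))
  →9  S(S(S(S(add(SSSZ, mul(Z, SSSZ))))))
  →10  S(S(S(S(S(add(SSZ, mul(Z, SSSZ)))))))
  →11  S(S(S(S(S(S(add(SZ, mul(Z, SSSZ))))))))
  →12  S(S(S(S(S(S(S(add(Z, mul(Z, SSSZ)))))))))
  →13  S(S(S(S(S(S(S(mul(Z, SSSZ))))))))
  →14  S^7(Z)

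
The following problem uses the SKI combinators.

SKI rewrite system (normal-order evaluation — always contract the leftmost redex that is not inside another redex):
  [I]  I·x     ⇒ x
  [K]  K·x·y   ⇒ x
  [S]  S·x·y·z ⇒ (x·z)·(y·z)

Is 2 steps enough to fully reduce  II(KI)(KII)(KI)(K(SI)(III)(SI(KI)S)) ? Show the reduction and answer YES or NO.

  start: II(KI)(KII)(KI)(K(SI)(III)(SI(KI)S))
  step 1: I(KI)(KII)(KI)(K(SI)(III)(SI(KI)S))
  step 2: KI(KII)(KI)(K(SI)(III)(SI(KI)S))

Answer: NO — after 2 steps the term is KI(KII)(KI)(K(SI)(III)(SI(KI)S)), not yet normal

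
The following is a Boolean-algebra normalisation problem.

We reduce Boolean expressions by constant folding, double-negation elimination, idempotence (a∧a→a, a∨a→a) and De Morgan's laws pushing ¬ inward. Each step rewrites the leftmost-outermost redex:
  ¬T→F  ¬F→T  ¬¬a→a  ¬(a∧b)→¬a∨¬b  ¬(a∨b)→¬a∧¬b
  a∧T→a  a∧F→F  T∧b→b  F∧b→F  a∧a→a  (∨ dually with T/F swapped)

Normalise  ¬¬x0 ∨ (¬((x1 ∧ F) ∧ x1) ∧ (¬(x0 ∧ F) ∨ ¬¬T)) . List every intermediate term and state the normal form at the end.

Answer: normal form = T  (in 12 steps)

Working:
  start: ¬¬x0 ∨ (¬((x1 ∧ F) ∧ x1) ∧ (¬(x0 ∧ F) ∨ ¬¬T))
  step 1: x0 ∨ (¬((x1 ∧ F) ∧ x1) ∧ (¬(x0 ∧ F) ∨ ¬¬T))
  step 2: x0 ∨ ((¬(x1 ∧ F) ∨ ¬x1) ∧ (¬(x0 ∧ F) ∨ ¬¬T))
  step 3: x0 ∨ (((¬x1 ∨ ¬F) ∨ ¬x1) ∧ (¬(x0 ∧ F) ∨ ¬¬T))
  step 4: x0 ∨ (((¬x1 ∨ T) ∨ ¬x1) ∧ (¬(x0 ∧ F) ∨ ¬¬T))
  step 5: x0 ∨ ((T ∨ ¬x1) ∧ (¬(x0 ∧ F) ∨ ¬¬T))
  step 6: x0 ∨ (T ∧ (¬(x0 ∧ F) ∨ ¬¬T))
  step 7: x0 ∨ (¬(x0 ∧ F) ∨ ¬¬T)
  step 8: x0 ∨ ((¬x0 ∨ ¬F) ∨ ¬¬T)
  step 9: x0 ∨ ((¬x0 ∨ T) ∨ ¬¬T)
  step 10: x0 ∨ (T ∨ ¬¬T)
  step 11: x0 ∨ T
  step 12: T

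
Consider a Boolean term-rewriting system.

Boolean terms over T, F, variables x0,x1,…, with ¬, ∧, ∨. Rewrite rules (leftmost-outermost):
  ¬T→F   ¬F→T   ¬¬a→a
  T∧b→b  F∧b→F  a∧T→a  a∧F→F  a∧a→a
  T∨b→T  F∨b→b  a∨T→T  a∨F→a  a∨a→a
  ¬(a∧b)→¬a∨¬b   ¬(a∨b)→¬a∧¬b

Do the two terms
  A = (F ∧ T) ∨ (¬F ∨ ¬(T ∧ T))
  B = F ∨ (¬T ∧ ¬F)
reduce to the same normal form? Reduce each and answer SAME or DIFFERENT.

Term A:
  start: (F ∧ T) ∨ (¬F ∨ ¬(T ∧ T))
  [1] F ∨ (¬F ∨ ¬(T ∧ T))
  [2] ¬F ∨ ¬(T ∧ T)
  [3] T ∨ ¬(T ∧ T)
  [4] T

Term B:
  start: F ∨ (¬T ∧ ¬F)
  [1] ¬T ∧ ¬F
  [2] F ∧ ¬F
  [3] F

Answer: DIFFERENT — A ⇓ T, B ⇓ F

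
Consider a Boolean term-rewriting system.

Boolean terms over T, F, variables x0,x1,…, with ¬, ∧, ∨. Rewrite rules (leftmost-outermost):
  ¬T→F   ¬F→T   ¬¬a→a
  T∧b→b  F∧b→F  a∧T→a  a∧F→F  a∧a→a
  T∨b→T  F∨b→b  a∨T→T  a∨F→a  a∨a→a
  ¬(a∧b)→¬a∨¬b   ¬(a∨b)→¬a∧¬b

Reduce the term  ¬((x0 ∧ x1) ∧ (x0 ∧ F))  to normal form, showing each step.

Answer: normal form = T  (in 6 steps)

Derivation:
  start: ¬((x0 ∧ x1) ∧ (x0 ∧ F))
  [1] ¬(x0 ∧ x1) ∨ ¬(x0 ∧ F)
  [2] (¬x0 ∨ ¬x1) ∨ ¬(x0 ∧ F)
  [3] (¬x0 ∨ ¬x1) ∨ (¬x0 ∨ ¬F)
  [4] (¬x0 ∨ ¬x1) ∨ (¬x0 ∨ T)
  [5] (¬x0 ∨ ¬x1) ∨ T
  [6] T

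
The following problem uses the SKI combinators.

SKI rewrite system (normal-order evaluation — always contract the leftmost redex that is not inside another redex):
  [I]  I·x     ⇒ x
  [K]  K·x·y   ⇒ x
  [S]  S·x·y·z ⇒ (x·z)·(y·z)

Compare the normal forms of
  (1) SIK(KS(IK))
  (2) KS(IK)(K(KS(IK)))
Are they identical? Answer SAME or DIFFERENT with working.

Term A:
  start: SIK(KS(IK))
  [1] I(KS(IK))(K(KS(IK)))
  [2] KS(IK)(K(KS(IK)))
  [3] S(K(KS(IK)))
  [4] S(KS)

Term B:
  start: KS(IK)(K(KS(IK)))
  [1] S(K(KS(IK)))
  [2] S(KS)

Answer: SAME — A ⇓ S(KS), B ⇓ S(KS)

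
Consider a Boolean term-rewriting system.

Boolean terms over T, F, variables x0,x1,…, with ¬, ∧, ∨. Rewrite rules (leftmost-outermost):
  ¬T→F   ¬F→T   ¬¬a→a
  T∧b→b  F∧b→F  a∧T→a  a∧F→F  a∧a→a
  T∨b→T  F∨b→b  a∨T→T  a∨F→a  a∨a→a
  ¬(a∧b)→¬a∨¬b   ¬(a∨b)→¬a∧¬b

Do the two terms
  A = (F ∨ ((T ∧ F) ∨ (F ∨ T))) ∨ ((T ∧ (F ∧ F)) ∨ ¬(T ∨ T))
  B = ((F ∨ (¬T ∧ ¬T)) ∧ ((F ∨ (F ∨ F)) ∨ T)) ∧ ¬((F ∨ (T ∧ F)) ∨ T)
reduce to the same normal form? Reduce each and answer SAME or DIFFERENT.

Answer: DIFFERENT — A ⇓ T, B ⇓ F

Derivation:
Term A:
  start: (F ∨ ((T ∧ F) ∨ (F ∨ T))) ∨ ((T ∧ (F ∧ F)) ∨ ¬(T ∨ T))
  step 1: ((T ∧ F) ∨ (F ∨ T)) ∨ ((T ∧ (F ∧ F)) ∨ ¬(T ∨ T))
  step 2: (F ∨ (F ∨ T)) ∨ ((T ∧ (F ∧ F)) ∨ ¬(T ∨ T))
  step 3: (F ∨ T) ∨ ((T ∧ (F ∧ F)) ∨ ¬(T ∨ T))
  step 4: T ∨ ((T ∧ (F ∧ F)) ∨ ¬(T ∨ T))
  step 5: T

Term B:
  start: ((F ∨ (¬T ∧ ¬T)) ∧ ((F ∨ (F ∨ F)) ∨ T)) ∧ ¬((F ∨ (T ∧ F)) ∨ T)
  step 1: ((¬T ∧ ¬T) ∧ ((F ∨ (F ∨ F)) ∨ T)) ∧ ¬((F ∨ (T ∧ F)) ∨ T)
  step 2: (¬T ∧ ((F ∨ (F ∨ F)) ∨ T)) ∧ ¬((F ∨ (T ∧ F)) ∨ T)
  step 3: (F ∧ ((F ∨ (F ∨ F)) ∨ T)) ∧ ¬((F ∨ (T ∧ F)) ∨ T)
  step 4: F ∧ ¬((F ∨ (T ∧ F)) ∨ T)
  step 5: F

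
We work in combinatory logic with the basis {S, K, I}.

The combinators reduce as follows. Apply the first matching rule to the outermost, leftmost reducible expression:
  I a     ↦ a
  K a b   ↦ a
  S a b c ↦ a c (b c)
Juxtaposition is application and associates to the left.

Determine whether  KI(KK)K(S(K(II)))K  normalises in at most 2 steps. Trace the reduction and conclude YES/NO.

Answer: NO — after 2 steps the term is K(S(K(II)))K, not yet normal

Working:
  start: KI(KK)K(S(K(II)))K
  [1] IK(S(K(II)))K
  [2] K(S(K(II)))K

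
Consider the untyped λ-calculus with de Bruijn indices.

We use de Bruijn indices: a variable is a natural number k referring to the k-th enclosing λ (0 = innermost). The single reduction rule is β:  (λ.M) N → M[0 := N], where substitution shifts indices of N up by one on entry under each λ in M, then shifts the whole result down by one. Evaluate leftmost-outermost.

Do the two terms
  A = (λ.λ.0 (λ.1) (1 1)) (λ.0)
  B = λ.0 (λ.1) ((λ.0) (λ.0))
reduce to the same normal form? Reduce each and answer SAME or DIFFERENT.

Answer: SAME — A ⇓ λ.0 (λ.1) (λ.0), B ⇓ λ.0 (λ.1) (λ.0)

Reduction:
Term A:
  start: (λ.λ.0 (λ.1) (1 1)) (λ.0)
  step 1: λ.0 (λ.1) ((λ.0) (λ.0))
  step 2: λ.0 (λ.1) (λ.0)

Term B:
  start: λ.0 (λ.1) ((λ.0) (λ.0))
  step 1: λ.0 (λ.1) (λ.0)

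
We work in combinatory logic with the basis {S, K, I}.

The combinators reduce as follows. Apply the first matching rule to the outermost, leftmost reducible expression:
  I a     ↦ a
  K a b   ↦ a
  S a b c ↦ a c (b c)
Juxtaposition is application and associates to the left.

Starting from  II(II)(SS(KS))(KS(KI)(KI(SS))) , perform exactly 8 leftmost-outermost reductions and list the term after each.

Answer: after 8 steps: S(SI)S

Derivation:
  start: II(II)(SS(KS))(KS(KI)(KI(SS)))
  step 1: I(II)(SS(KS))(KS(KI)(KI(SS)))
  step 2: II(SS(KS))(KS(KI)(KI(SS)))
  step 3: I(SS(KS))(KS(KI)(KI(SS)))
  step 4: SS(KS)(KS(KI)(KI(SS)))
  step 5: S(KS(KI)(KI(SS)))(KS(KS(KI)(KI(SS))))
  step 6: S(S(KI(SS)))(KS(KS(KI)(KI(SS))))
  step 7: S(SI)(KS(KS(KI)(KI(SS))))
  step 8: S(SI)S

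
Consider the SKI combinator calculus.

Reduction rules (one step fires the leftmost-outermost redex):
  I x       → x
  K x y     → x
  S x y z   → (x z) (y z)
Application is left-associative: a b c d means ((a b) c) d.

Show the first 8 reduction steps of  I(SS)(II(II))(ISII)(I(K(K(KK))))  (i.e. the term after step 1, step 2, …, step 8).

  start: I(SS)(II(II))(ISII)(I(K(K(KK))))
  [1] SS(II(II))(ISII)(I(K(K(KK))))
  [2] S(ISII)(II(II)(ISII))(I(K(K(KK))))
  [3] ISII(I(K(K(KK))))(II(II)(ISII)(I(K(K(KK)))))
  [4] SII(I(K(K(KK))))(II(II)(ISII)(I(K(K(KK)))))
  [5] I(I(K(K(KK))))(I(I(K(K(KK)))))(II(II)(ISII)(I(K(K(KK)))))
  [6] I(K(K(KK)))(I(I(K(K(KK)))))(II(II)(ISII)(I(K(K(KK)))))
  [7] K(K(KK))(I(I(K(K(KK)))))(II(II)(ISII)(I(K(K(KK)))))
  [8] K(KK)(II(II)(ISII)(I(K(K(KK)))))

Answer: after 8 steps: K(KK)(II(II)(ISII)(I(K(K(KK)))))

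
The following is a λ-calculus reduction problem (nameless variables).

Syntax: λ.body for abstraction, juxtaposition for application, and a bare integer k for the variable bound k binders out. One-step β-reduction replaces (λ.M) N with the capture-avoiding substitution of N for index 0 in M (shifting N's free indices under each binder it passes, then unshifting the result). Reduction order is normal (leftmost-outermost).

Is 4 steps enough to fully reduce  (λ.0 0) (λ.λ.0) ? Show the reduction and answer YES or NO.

  start: (λ.0 0) (λ.λ.0)
  →1  (λ.λ.0) (λ.λ.0)
  →2  λ.0

Answer: YES — reaches normal form λ.0 in 2 ≤ 4 steps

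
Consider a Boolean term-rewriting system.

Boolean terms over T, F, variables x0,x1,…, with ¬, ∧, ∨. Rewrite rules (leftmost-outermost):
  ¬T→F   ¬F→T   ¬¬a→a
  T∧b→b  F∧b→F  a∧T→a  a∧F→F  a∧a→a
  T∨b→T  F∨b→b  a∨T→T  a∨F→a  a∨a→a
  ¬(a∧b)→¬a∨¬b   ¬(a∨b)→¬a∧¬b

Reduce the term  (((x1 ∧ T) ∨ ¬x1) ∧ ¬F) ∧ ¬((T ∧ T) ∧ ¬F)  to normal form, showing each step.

  start: (((x1 ∧ T) ∨ ¬x1) ∧ ¬F) ∧ ¬((T ∧ T) ∧ ¬F)
  →1  ((x1 ∨ ¬x1) ∧ ¬F) ∧ ¬((T ∧ T) ∧ ¬F)
  →2  ((x1 ∨ ¬x1) ∧ T) ∧ ¬((T ∧ T) ∧ ¬F)
  →3  (x1 ∨ ¬x1) ∧ ¬((T ∧ T) ∧ ¬F)
  →4  (x1 ∨ ¬x1) ∧ (¬(T ∧ T) ∨ ¬¬F)
  →5  (x1 ∨ ¬x1) ∧ ((¬T ∨ ¬T) ∨ ¬¬F)
  →6  (x1 ∨ ¬x1) ∧ (¬T ∨ ¬¬F)
  →7  (x1 ∨ ¬x1) ∧ (F ∨ ¬¬F)
  →8  (x1 ∨ ¬x1) ∧ ¬¬F
  →9  (x1 ∨ ¬x1) ∧ F
  →10  F

Answer: normal form = F  (in 10 steps)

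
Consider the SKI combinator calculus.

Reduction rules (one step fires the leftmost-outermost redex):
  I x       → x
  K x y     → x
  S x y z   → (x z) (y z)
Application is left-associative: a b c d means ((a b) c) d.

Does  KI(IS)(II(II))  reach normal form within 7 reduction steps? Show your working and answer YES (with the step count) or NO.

  start: KI(IS)(II(II))
  →1  I(II(II))
  →2  II(II)
  →3  I(II)
  →4  II
  →5  I

Answer: YES — reaches normal form I in 5 ≤ 7 steps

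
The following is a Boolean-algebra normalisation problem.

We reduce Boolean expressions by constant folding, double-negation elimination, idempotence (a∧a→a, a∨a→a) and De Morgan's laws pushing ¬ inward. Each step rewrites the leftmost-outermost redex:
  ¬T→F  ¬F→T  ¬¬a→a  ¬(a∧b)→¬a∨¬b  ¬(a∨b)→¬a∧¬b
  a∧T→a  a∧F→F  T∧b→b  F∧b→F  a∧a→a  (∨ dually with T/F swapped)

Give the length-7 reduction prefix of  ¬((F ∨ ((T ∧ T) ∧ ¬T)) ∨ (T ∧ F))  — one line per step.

Answer: after 7 steps: (¬T ∨ ¬¬T) ∧ ¬(T ∧ F)

Derivation:
  start: ¬((F ∨ ((T ∧ T) ∧ ¬T)) ∨ (T ∧ F))
  step 1: ¬(F ∨ ((T ∧ T) ∧ ¬T)) ∧ ¬(T ∧ F)
  step 2: (¬F ∧ ¬((T ∧ T) ∧ ¬T)) ∧ ¬(T ∧ F)
  step 3: (T ∧ ¬((T ∧ T) ∧ ¬T)) ∧ ¬(T ∧ F)
  step 4: ¬((T ∧ T) ∧ ¬T) ∧ ¬(T ∧ F)
  step 5: (¬(T ∧ T) ∨ ¬¬T) ∧ ¬(T ∧ F)
  step 6: ((¬T ∨ ¬T) ∨ ¬¬T) ∧ ¬(T ∧ F)
  step 7: (¬T ∨ ¬¬T) ∧ ¬(T ∧ F)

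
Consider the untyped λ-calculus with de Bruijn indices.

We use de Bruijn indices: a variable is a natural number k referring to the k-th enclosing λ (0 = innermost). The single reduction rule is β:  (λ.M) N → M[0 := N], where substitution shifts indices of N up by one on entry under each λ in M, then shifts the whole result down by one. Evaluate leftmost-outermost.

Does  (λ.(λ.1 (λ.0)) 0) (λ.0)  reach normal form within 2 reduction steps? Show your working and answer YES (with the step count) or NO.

  start: (λ.(λ.1 (λ.0)) 0) (λ.0)
  →1  (λ.(λ.0) (λ.0)) (λ.0)
  →2  (λ.0) (λ.0)

Answer: NO — after 2 steps the term is (λ.0) (λ.0), not yet normal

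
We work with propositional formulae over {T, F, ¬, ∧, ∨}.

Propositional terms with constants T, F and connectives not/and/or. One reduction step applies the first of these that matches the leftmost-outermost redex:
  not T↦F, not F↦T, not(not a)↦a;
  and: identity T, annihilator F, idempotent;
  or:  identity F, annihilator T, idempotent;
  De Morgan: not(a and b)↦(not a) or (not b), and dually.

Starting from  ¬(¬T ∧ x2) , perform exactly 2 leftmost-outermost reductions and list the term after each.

  start: ¬(¬T ∧ x2)
  [1] ¬¬T ∨ ¬x2
  [2] T ∨ ¬x2

Answer: after 2 steps: T ∨ ¬x2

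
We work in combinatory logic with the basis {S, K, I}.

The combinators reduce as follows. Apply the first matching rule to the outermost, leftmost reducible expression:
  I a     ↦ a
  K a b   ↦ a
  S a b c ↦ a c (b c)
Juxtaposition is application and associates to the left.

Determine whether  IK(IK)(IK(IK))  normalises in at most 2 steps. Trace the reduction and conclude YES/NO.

Answer: NO — after 2 steps the term is IK, not yet normal

Reduction:
  start: IK(IK)(IK(IK))
  →1  K(IK)(IK(IK))
  →2  IK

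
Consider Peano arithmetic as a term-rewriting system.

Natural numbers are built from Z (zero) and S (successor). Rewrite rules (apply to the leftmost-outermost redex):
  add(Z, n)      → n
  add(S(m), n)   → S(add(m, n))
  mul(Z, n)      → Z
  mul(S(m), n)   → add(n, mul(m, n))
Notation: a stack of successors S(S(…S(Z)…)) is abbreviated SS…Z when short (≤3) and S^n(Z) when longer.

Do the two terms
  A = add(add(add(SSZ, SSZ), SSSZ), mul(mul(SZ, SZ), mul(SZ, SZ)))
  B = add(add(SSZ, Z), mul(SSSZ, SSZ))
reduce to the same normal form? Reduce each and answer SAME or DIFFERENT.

Answer: SAME — A ⇓ S^8(Z), B ⇓ S^8(Z)

Derivation:
Term A:
  start: add(add(add(SSZ, SSZ), SSSZ), mul(mul(SZ, SZ), mul(SZ, SZ)))
  →1  add(add(S(add(SZ, SSZ)), SSSZ), mul(mul(SZ, SZ), mul(SZ, SZ)))
  →2  add(S(add(add(SZ, SSZ), SSSZ)), mul(mul(SZ, SZ), mul(SZ, SZ)))
  →3  S(add(add(add(SZ, SSZ), SSSZ), mul(mul(SZ, SZ), mul(SZ, SZ))))
  →4  S(add(add(S(add(Z, SSZ)), SSSZ), mul(mul(SZ, SZ), mul(SZ, SZ))))
  →5  S(add(S(add(add(Z, SSZ), SSSZ)), mul(mul(SZ, SZ), mul(SZ, SZ))))
  →6  S(S(add(add(add(Z, SSZ), SSSZ), mul(mul(SZ, SZ), mul(SZ, SZ)))))
  →7  S(S(add(add(SSZ, SSSZ), mul(mul(SZ, SZ), mul(SZ, SZ)))))
  →8  S(S(add(S(add(SZ, SSSZ)), mul(mul(SZ, SZ), mul(SZ, SZ)))))
  →9  S(S(S(add(add(SZ, SSSZ), mul(mul(SZ, SZ), mul(SZ, SZ))))))
  →10  S(S(S(add(S(add(Z, SSSZ)), mul(mul(SZ, SZ), mul(SZ, SZ))))))
  →11  S(S(S(S(add(add(Z, SSSZ), mul(mul(SZ, SZ), mul(SZ, SZ)))))))
  →12  S(S(S(S(add(SSSZ, mul(mul(SZ, SZ), mul(SZ, SZ)))))))
  →13  S(S(S(S(S(add(SSZ, mul(mul(SZ, SZ), mul(SZ, SZ))))))))
  →14  S(S(S(S(S(S(add(SZ, mul(mul(SZ, SZ), mul(SZ, SZ)))))))))
  →15  S(S(S(S(S(S(S(add(Z, mul(mul(SZ, SZ), mul(SZ, SZ))))))))))
  →16  S(S(S(S(S(S(S(mul(mul(SZ, SZ), mul(SZ, SZ)))))))))
  →17  S(S(S(S(S(S(S(mul(add(SZ, mul(Z, SZ)), mul(SZ, SZ)))))))))
  →18  S(S(S(S(S(S(S(mul(S(add(Z, mul(Z, SZ))), mul(SZ, SZ)))))))))
  →19  S(S(S(S(S(S(S(add(mul(SZ, SZ), mul(add(Z, mul(Z, SZ)), mul(SZ, SZ))))))))))
  →20  S(S(S(S(S(S(S(add(add(SZ, mul(Z, SZ)), mul(add(Z, mul(Z, SZ)), mul(SZ, SZ))))))))))
  →21  S(S(S(S(S(S(S(add(S(add(Z, mul(Z, SZ))), mul(add(Z, mul(Z, SZ)), mul(SZ, SZ))))))))))
  →22  S(S(S(S(S(S(S(S(add(add(Z, mul(Z, SZ)), mul(add(Z, mul(Z, SZ)), mul(SZ, SZ)))))))))))
  →23  S(S(S(S(S(S(S(S(add(mul(Z, SZ), mul(add(Z, mul(Z, SZ)), mul(SZ, SZ)))))))))))
  →24  S(S(S(S(S(S(S(S(add(Z, mul(add(Z, mul(Z, SZ)), mul(SZ, SZ)))))))))))
  →25  S(S(S(S(S(S(S(S(mul(add(Z, mul(Z, SZ)), mul(SZ, SZ))))))))))
  →26  S(S(S(S(S(S(S(S(mul(mul(Z, SZ), mul(SZ, SZ))))))))))
  →27  S(S(S(S(S(S(S(S(mul(Z, mul(SZ, SZ))))))))))
  →28  S^8(Z)

Term B:
  start: add(add(SSZ, Z), mul(SSSZ, SSZ))
  →1  add(S(add(SZ, Z)), mul(SSSZ, SSZ))
  →2  S(add(add(SZ, Z), mul(SSSZ, SSZ)))
  →3  S(add(S(add(Z, Z)), mul(SSSZ, SSZ)))
  →4  S(S(add(add(Z, Z), mul(SSSZ, SSZ))))
  →5  S(S(add(Z, mul(SSSZ, SSZ))))
  →6  S(S(mul(SSSZ, SSZ)))
  →7  S(S(add(SSZ, mul(SSZ, SSZ))))
  →8  S(S(S(add(SZ, mul(SSZ, SSZ)))))
  →9  S(S(S(S(add(Z, mul(SSZ, SSZ))))))
  →10  S(S(S(S(mul(SSZ, SSZ)))))
  →11  S(S(S(S(add(SSZ, mul(SZ, SSZ))))))
  →12  S(S(S(S(S(add(SZ, mul(SZ, SSZ)))))))
  →13  S(S(S(S(S(S(add(Z, mul(SZ, SSZ))))))))
  →14  S(S(S(S(S(S(mul(SZ, SSZ)))))))
  →15  S(S(S(S(S(S(add(SSZ, mul(Z, SSZ))))))))
  →16  S(S(S(S(S(S(S(add(SZ, mul(Z, SSZ)))))))))
  →17  S(S(S(S(S(S(S(S(add(Z, mul(Z, SSZ))))))))))
  →18  S(S(S(S(S(S(S(S(mul(Z, SSZ)))))))))
  →19  S^8(Z)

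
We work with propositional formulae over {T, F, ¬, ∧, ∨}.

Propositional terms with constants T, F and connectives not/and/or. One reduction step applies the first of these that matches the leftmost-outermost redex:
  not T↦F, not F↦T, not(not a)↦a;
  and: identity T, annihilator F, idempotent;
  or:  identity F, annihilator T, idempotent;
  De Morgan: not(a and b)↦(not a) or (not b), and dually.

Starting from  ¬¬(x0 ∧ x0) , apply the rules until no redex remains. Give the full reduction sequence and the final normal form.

Answer: normal form = x0  (in 2 steps)

Reduction:
  start: ¬¬(x0 ∧ x0)
  step 1: x0 ∧ x0
  step 2: x0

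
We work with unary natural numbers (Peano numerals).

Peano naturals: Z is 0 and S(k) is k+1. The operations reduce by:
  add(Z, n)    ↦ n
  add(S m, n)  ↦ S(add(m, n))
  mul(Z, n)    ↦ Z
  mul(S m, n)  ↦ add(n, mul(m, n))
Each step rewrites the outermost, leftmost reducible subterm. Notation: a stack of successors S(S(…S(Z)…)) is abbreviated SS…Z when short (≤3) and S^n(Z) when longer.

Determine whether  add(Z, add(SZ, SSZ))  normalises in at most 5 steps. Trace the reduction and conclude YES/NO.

  start: add(Z, add(SZ, SSZ))
  →1  add(SZ, SSZ)
  →2  S(add(Z, SSZ))
  →3  SSSZ

Answer: YES — reaches normal form SSSZ in 3 ≤ 5 steps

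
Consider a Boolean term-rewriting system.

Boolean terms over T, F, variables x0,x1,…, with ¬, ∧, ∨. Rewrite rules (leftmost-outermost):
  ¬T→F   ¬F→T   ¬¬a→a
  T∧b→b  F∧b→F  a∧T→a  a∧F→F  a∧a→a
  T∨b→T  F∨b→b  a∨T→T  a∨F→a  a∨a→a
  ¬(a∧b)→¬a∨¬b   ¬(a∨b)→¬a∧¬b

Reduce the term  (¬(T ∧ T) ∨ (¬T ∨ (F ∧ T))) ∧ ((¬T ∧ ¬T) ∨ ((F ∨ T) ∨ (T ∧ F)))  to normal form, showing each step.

Answer: normal form = F  (in 8 steps)

Reduction:
  start: (¬(T ∧ T) ∨ (¬T ∨ (F ∧ T))) ∧ ((¬T ∧ ¬T) ∨ ((F ∨ T) ∨ (T ∧ F)))
  →1  ((¬T ∨ ¬T) ∨ (¬T ∨ (F ∧ T))) ∧ ((¬T ∧ ¬T) ∨ ((F ∨ T) ∨ (T ∧ F)))
  →2  (¬T ∨ (¬T ∨ (F ∧ T))) ∧ ((¬T ∧ ¬T) ∨ ((F ∨ T) ∨ (T ∧ F)))
  →3  (F ∨ (¬T ∨ (F ∧ T))) ∧ ((¬T ∧ ¬T) ∨ ((F ∨ T) ∨ (T ∧ F)))
  →4  (¬T ∨ (F ∧ T)) ∧ ((¬T ∧ ¬T) ∨ ((F ∨ T) ∨ (T ∧ F)))
  →5  (F ∨ (F ∧ T)) ∧ ((¬T ∧ ¬T) ∨ ((F ∨ T) ∨ (T ∧ F)))
  →6  (F ∧ T) ∧ ((¬T ∧ ¬T) ∨ ((F ∨ T) ∨ (T ∧ F)))
  →7  F ∧ ((¬T ∧ ¬T) ∨ ((F ∨ T) ∨ (T ∧ F)))
  →8  F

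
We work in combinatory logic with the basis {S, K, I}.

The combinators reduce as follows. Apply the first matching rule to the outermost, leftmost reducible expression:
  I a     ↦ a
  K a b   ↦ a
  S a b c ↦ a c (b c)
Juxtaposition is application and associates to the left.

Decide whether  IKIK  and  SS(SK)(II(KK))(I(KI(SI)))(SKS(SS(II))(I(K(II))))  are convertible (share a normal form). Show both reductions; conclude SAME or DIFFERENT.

Term A:
  start: IKIK
  step 1: KIK
  step 2: I

Term B:
  start: SS(SK)(II(KK))(I(KI(SI)))(SKS(SS(II))(I(K(II))))
  step 1: S(II(KK))(SK(II(KK)))(I(KI(SI)))(SKS(SS(II))(I(K(II))))
  step 2: II(KK)(I(KI(SI)))(SK(II(KK))(I(KI(SI))))(SKS(SS(II))(I(K(II))))
  step 3: I(KK)(I(KI(SI)))(SK(II(KK))(I(KI(SI))))(SKS(SS(II))(I(K(II))))
  step 4: KK(I(KI(SI)))(SK(II(KK))(I(KI(SI))))(SKS(SS(II))(I(K(II))))
  step 5: K(SK(II(KK))(I(KI(SI))))(SKS(SS(II))(I(K(II))))
  step 6: SK(II(KK))(I(KI(SI)))
  step 7: K(I(KI(SI)))(II(KK)(I(KI(SI))))
  step 8: I(KI(SI))
  step 9: KI(SI)
  step 10: I

Answer: SAME — A ⇓ I, B ⇓ I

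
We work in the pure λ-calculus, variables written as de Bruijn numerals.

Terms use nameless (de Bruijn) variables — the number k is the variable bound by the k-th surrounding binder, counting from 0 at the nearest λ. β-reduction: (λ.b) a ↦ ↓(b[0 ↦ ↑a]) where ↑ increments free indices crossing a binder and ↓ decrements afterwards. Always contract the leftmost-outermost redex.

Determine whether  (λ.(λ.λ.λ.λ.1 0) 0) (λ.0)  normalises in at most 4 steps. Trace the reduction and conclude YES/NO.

Answer: YES — reaches normal form λ.λ.λ.1 0 in 2 ≤ 4 steps

Derivation:
  start: (λ.(λ.λ.λ.λ.1 0) 0) (λ.0)
  [1] (λ.λ.λ.λ.1 0) (λ.0)
  [2] λ.λ.λ.1 0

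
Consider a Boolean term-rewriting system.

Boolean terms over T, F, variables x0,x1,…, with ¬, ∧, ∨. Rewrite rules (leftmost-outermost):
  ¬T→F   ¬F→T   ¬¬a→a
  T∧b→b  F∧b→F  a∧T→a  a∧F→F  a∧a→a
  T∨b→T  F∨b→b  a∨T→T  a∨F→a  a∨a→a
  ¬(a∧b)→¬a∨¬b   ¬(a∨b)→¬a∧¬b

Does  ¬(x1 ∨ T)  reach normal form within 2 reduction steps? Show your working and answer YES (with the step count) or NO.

  start: ¬(x1 ∨ T)
  →1  ¬x1 ∧ ¬T
  →2  ¬x1 ∧ F

Answer: NO — after 2 steps the term is ¬x1 ∧ F, not yet normal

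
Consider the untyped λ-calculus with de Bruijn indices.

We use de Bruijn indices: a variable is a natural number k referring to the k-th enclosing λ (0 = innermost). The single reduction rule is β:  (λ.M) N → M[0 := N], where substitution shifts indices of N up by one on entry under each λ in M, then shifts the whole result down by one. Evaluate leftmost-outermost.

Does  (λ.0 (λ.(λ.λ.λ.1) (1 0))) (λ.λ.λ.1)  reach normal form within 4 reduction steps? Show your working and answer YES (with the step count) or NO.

  start: (λ.0 (λ.(λ.λ.λ.1) (1 0))) (λ.λ.λ.1)
  step 1: (λ.λ.λ.1) (λ.(λ.λ.λ.1) ((λ.λ.λ.1) 0))
  step 2: λ.λ.1

Answer: YES — reaches normal form λ.λ.1 in 2 ≤ 4 steps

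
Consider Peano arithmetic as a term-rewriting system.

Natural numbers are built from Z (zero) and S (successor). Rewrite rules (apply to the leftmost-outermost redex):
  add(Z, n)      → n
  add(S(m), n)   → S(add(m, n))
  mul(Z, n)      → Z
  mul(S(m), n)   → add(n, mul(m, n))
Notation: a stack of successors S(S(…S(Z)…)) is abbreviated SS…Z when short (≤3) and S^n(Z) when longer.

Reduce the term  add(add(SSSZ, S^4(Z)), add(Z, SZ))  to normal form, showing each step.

  start: add(add(SSSZ, S^4(Z)), add(Z, SZ))
  [1] add(S(add(SSZ, S^4(Z))), add(Z, SZ))
  [2] S(add(add(SSZ, S^4(Z)), add(Z, SZ)))
  [3] S(add(S(add(SZ, S^4(Z))), add(Z, SZ)))
  [4] S(S(add(add(SZ, S^4(Z)), add(Z, SZ))))
  [5] S(S(add(S(add(Z, S^4(Z))), add(Z, SZ))))
  [6] S(S(S(add(add(Z, S^4(Z)), add(Z, SZ)))))
  [7] S(S(S(add(S^4(Z), add(Z, SZ)))))
  [8] S(S(S(S(add(SSSZ, add(Z, SZ))))))
  [9] S(S(S(S(S(add(SSZ, add(Z, SZ)))))))
  [10] S(S(S(S(S(S(add(SZ, add(Z, SZ))))))))
  [11] S(S(S(S(S(S(S(add(Z, add(Z, SZ)))))))))
  [12] S(S(S(S(S(S(S(add(Z, SZ))))))))
  [13] S^8(Z)

Answer: normal form = S^8(Z)  (in 13 steps)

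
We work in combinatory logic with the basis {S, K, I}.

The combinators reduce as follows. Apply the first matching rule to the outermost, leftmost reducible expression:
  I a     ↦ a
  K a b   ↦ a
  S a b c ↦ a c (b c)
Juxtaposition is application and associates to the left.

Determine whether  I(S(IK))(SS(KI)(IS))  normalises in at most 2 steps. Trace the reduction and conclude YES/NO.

Answer: NO — after 2 steps the term is SK(SS(KI)(IS)), not yet normal

Reduction:
  start: I(S(IK))(SS(KI)(IS))
  [1] S(IK)(SS(KI)(IS))
  [2] SK(SS(KI)(IS))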